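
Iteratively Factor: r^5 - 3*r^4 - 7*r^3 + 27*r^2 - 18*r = (r)*(r^4 - 3*r^3 - 7*r^2 + 27*r - 18) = r*(r - 3)*(r^3 - 7*r + 6) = r*(r - 3)*(r - 1)*(r^2 + r - 6) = r*(r - 3)*(r - 1)*(r + 3)*(r - 2)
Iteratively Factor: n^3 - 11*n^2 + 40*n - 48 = (n - 4)*(n^2 - 7*n + 12) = (n - 4)^2*(n - 3)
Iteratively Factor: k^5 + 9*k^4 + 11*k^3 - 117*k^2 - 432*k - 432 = (k + 3)*(k^4 + 6*k^3 - 7*k^2 - 96*k - 144) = (k + 3)*(k + 4)*(k^3 + 2*k^2 - 15*k - 36) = (k + 3)^2*(k + 4)*(k^2 - k - 12) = (k + 3)^3*(k + 4)*(k - 4)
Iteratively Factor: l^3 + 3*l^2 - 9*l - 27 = (l + 3)*(l^2 - 9) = (l - 3)*(l + 3)*(l + 3)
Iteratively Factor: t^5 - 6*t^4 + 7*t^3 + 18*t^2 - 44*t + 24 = (t + 2)*(t^4 - 8*t^3 + 23*t^2 - 28*t + 12) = (t - 2)*(t + 2)*(t^3 - 6*t^2 + 11*t - 6) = (t - 2)^2*(t + 2)*(t^2 - 4*t + 3) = (t - 2)^2*(t - 1)*(t + 2)*(t - 3)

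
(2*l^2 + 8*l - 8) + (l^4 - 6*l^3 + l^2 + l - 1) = l^4 - 6*l^3 + 3*l^2 + 9*l - 9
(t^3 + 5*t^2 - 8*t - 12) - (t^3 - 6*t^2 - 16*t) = 11*t^2 + 8*t - 12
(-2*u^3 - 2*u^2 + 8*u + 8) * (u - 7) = -2*u^4 + 12*u^3 + 22*u^2 - 48*u - 56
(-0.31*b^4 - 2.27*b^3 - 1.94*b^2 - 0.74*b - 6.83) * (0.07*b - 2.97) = -0.0217*b^5 + 0.7618*b^4 + 6.6061*b^3 + 5.71*b^2 + 1.7197*b + 20.2851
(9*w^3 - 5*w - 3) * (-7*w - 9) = -63*w^4 - 81*w^3 + 35*w^2 + 66*w + 27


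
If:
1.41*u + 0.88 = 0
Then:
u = -0.62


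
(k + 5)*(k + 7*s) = k^2 + 7*k*s + 5*k + 35*s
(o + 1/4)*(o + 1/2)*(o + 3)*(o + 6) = o^4 + 39*o^3/4 + 199*o^2/8 + 117*o/8 + 9/4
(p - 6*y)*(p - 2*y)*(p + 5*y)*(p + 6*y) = p^4 + 3*p^3*y - 46*p^2*y^2 - 108*p*y^3 + 360*y^4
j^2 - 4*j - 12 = (j - 6)*(j + 2)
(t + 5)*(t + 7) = t^2 + 12*t + 35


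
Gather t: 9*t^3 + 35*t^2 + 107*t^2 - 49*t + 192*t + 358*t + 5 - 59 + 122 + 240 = 9*t^3 + 142*t^2 + 501*t + 308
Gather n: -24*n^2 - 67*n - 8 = -24*n^2 - 67*n - 8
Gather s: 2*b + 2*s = 2*b + 2*s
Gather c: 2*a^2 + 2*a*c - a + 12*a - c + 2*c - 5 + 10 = 2*a^2 + 11*a + c*(2*a + 1) + 5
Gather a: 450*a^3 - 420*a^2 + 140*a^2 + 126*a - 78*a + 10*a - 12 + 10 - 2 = 450*a^3 - 280*a^2 + 58*a - 4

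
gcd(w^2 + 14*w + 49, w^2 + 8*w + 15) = 1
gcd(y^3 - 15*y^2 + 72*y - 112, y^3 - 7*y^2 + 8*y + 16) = y^2 - 8*y + 16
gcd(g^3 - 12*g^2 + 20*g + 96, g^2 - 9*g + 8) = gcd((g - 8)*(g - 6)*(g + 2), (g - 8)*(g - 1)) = g - 8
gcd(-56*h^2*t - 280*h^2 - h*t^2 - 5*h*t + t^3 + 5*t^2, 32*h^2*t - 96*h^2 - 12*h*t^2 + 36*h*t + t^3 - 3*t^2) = -8*h + t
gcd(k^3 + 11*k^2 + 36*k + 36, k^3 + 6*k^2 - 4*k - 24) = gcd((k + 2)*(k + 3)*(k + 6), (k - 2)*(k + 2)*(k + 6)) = k^2 + 8*k + 12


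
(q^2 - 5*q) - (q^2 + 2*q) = -7*q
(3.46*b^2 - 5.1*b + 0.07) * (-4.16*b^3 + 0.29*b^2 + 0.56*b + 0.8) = -14.3936*b^5 + 22.2194*b^4 + 0.1674*b^3 - 0.0676999999999994*b^2 - 4.0408*b + 0.056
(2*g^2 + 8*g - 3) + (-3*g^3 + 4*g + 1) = -3*g^3 + 2*g^2 + 12*g - 2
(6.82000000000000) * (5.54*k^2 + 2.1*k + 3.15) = 37.7828*k^2 + 14.322*k + 21.483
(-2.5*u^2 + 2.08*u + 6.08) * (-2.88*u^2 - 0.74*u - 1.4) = 7.2*u^4 - 4.1404*u^3 - 15.5496*u^2 - 7.4112*u - 8.512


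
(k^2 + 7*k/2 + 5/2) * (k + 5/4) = k^3 + 19*k^2/4 + 55*k/8 + 25/8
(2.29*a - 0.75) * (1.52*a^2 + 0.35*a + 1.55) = 3.4808*a^3 - 0.3385*a^2 + 3.287*a - 1.1625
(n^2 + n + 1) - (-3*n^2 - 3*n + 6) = 4*n^2 + 4*n - 5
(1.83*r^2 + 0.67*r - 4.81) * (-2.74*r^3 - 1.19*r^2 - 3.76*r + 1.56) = -5.0142*r^5 - 4.0135*r^4 + 5.5013*r^3 + 6.0595*r^2 + 19.1308*r - 7.5036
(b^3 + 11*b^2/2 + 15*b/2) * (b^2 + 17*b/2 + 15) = b^5 + 14*b^4 + 277*b^3/4 + 585*b^2/4 + 225*b/2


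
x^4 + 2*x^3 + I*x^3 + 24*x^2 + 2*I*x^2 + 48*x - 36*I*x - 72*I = (x + 2)*(x - 3*I)*(x - 2*I)*(x + 6*I)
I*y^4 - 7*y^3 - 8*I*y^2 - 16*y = y*(y + 4*I)^2*(I*y + 1)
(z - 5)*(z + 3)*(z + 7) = z^3 + 5*z^2 - 29*z - 105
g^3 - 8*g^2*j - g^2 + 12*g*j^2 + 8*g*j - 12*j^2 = (g - 1)*(g - 6*j)*(g - 2*j)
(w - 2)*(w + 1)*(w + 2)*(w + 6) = w^4 + 7*w^3 + 2*w^2 - 28*w - 24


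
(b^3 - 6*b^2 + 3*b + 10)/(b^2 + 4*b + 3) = (b^2 - 7*b + 10)/(b + 3)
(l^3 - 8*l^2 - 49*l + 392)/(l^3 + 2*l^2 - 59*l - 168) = (l - 7)/(l + 3)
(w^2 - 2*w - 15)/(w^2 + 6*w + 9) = (w - 5)/(w + 3)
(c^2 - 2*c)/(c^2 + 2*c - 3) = c*(c - 2)/(c^2 + 2*c - 3)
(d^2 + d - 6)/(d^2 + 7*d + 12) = (d - 2)/(d + 4)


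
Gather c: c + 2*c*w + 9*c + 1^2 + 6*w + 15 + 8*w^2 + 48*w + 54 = c*(2*w + 10) + 8*w^2 + 54*w + 70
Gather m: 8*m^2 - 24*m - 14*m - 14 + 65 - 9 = 8*m^2 - 38*m + 42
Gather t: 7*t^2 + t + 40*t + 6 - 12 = 7*t^2 + 41*t - 6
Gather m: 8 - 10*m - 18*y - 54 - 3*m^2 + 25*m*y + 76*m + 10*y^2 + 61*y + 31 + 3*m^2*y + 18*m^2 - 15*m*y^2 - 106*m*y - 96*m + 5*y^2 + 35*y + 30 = m^2*(3*y + 15) + m*(-15*y^2 - 81*y - 30) + 15*y^2 + 78*y + 15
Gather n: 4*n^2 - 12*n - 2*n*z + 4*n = 4*n^2 + n*(-2*z - 8)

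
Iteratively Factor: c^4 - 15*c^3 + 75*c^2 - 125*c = (c - 5)*(c^3 - 10*c^2 + 25*c) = (c - 5)^2*(c^2 - 5*c) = (c - 5)^3*(c)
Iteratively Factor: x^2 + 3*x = (x)*(x + 3)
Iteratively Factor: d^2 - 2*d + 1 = (d - 1)*(d - 1)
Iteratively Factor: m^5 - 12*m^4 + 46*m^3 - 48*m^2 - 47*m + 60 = (m - 4)*(m^4 - 8*m^3 + 14*m^2 + 8*m - 15) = (m - 5)*(m - 4)*(m^3 - 3*m^2 - m + 3) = (m - 5)*(m - 4)*(m - 3)*(m^2 - 1) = (m - 5)*(m - 4)*(m - 3)*(m + 1)*(m - 1)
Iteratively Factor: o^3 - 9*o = (o - 3)*(o^2 + 3*o) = o*(o - 3)*(o + 3)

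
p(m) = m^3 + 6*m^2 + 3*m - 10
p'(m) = 3*m^2 + 12*m + 3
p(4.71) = 241.72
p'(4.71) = 126.07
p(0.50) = -6.88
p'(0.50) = 9.75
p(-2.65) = 5.58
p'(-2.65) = -7.73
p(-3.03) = 8.18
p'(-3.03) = -5.82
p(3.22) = 95.26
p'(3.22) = 72.75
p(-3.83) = 10.34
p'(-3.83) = 1.05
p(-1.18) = -6.83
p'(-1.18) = -6.98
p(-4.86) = 2.35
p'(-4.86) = 15.54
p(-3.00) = 8.00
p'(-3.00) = -6.00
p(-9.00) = -280.00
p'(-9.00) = 138.00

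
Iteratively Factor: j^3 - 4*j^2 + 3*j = (j - 3)*(j^2 - j) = j*(j - 3)*(j - 1)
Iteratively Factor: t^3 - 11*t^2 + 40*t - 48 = (t - 4)*(t^2 - 7*t + 12) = (t - 4)^2*(t - 3)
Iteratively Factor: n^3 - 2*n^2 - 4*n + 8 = (n + 2)*(n^2 - 4*n + 4) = (n - 2)*(n + 2)*(n - 2)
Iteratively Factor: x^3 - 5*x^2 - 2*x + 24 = (x - 4)*(x^2 - x - 6) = (x - 4)*(x + 2)*(x - 3)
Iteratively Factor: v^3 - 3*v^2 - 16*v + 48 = (v - 3)*(v^2 - 16) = (v - 3)*(v + 4)*(v - 4)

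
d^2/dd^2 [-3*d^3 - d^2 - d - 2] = -18*d - 2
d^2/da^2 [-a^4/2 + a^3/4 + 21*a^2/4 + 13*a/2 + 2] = -6*a^2 + 3*a/2 + 21/2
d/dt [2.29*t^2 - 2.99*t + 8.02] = 4.58*t - 2.99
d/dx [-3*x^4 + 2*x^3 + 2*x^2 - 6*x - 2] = -12*x^3 + 6*x^2 + 4*x - 6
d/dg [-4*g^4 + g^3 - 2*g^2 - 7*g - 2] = -16*g^3 + 3*g^2 - 4*g - 7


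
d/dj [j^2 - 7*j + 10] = 2*j - 7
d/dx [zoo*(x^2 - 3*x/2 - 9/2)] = zoo*(x + 1)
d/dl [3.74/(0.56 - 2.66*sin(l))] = 9.9484*cos(l)/(2.66*sin(l) - 0.56)^2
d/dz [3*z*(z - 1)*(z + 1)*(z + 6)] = 12*z^3 + 54*z^2 - 6*z - 18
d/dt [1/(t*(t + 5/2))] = 2*(-4*t - 5)/(t^2*(4*t^2 + 20*t + 25))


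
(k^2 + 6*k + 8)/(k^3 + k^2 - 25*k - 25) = (k^2 + 6*k + 8)/(k^3 + k^2 - 25*k - 25)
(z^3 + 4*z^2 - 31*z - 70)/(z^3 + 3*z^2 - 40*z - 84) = (z - 5)/(z - 6)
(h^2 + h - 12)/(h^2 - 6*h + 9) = (h + 4)/(h - 3)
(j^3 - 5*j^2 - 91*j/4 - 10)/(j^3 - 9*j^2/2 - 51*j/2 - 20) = (j + 1/2)/(j + 1)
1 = 1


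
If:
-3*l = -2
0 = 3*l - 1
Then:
No Solution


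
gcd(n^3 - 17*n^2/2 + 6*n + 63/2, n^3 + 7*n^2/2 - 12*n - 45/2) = n^2 - 3*n/2 - 9/2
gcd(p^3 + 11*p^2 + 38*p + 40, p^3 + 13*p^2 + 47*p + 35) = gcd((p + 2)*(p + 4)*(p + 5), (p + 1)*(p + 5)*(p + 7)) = p + 5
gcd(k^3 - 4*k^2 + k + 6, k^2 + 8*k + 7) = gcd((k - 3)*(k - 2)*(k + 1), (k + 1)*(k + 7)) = k + 1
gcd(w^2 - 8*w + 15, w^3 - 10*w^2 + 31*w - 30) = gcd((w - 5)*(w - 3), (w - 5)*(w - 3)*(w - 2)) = w^2 - 8*w + 15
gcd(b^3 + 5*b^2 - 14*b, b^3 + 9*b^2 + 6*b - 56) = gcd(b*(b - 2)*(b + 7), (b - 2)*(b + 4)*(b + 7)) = b^2 + 5*b - 14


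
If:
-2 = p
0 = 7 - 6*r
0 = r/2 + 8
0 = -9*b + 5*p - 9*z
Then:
No Solution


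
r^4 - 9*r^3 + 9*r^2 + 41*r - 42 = (r - 7)*(r - 3)*(r - 1)*(r + 2)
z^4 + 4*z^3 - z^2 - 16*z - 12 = (z - 2)*(z + 1)*(z + 2)*(z + 3)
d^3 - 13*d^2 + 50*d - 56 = (d - 7)*(d - 4)*(d - 2)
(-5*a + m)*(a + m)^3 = -5*a^4 - 14*a^3*m - 12*a^2*m^2 - 2*a*m^3 + m^4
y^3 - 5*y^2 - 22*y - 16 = (y - 8)*(y + 1)*(y + 2)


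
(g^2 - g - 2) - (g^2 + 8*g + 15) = -9*g - 17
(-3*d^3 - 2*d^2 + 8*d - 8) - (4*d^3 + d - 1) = -7*d^3 - 2*d^2 + 7*d - 7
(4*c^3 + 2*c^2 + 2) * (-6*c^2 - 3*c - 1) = -24*c^5 - 24*c^4 - 10*c^3 - 14*c^2 - 6*c - 2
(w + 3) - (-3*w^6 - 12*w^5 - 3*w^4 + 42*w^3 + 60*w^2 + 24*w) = 3*w^6 + 12*w^5 + 3*w^4 - 42*w^3 - 60*w^2 - 23*w + 3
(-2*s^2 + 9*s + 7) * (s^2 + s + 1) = -2*s^4 + 7*s^3 + 14*s^2 + 16*s + 7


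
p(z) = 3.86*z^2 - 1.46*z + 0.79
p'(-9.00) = -70.94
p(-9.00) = 326.59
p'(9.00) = 68.02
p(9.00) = 300.31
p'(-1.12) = -10.11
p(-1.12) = 7.27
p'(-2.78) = -22.92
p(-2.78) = 34.68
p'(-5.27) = -42.14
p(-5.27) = 115.69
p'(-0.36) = -4.24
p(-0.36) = 1.82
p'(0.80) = 4.72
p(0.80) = 2.09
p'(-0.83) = -7.87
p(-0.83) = 4.66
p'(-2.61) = -21.61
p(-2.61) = 30.90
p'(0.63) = 3.40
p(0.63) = 1.40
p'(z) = 7.72*z - 1.46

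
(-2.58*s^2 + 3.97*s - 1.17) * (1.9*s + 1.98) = -4.902*s^3 + 2.4346*s^2 + 5.6376*s - 2.3166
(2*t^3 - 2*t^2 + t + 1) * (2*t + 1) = 4*t^4 - 2*t^3 + 3*t + 1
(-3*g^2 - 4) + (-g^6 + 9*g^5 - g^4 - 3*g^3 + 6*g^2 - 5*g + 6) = -g^6 + 9*g^5 - g^4 - 3*g^3 + 3*g^2 - 5*g + 2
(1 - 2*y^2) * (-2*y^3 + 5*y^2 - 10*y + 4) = 4*y^5 - 10*y^4 + 18*y^3 - 3*y^2 - 10*y + 4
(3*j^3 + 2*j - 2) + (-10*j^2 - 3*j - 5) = 3*j^3 - 10*j^2 - j - 7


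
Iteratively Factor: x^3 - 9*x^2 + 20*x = (x - 4)*(x^2 - 5*x) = (x - 5)*(x - 4)*(x)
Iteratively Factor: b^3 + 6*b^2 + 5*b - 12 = (b + 3)*(b^2 + 3*b - 4) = (b - 1)*(b + 3)*(b + 4)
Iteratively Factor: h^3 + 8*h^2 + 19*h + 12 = (h + 4)*(h^2 + 4*h + 3) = (h + 3)*(h + 4)*(h + 1)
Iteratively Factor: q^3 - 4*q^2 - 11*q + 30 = (q + 3)*(q^2 - 7*q + 10) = (q - 5)*(q + 3)*(q - 2)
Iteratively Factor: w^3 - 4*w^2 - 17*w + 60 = (w - 5)*(w^2 + w - 12) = (w - 5)*(w + 4)*(w - 3)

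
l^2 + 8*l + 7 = (l + 1)*(l + 7)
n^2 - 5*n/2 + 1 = (n - 2)*(n - 1/2)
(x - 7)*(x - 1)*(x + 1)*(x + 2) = x^4 - 5*x^3 - 15*x^2 + 5*x + 14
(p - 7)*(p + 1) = p^2 - 6*p - 7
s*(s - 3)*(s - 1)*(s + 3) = s^4 - s^3 - 9*s^2 + 9*s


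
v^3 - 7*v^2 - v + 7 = (v - 7)*(v - 1)*(v + 1)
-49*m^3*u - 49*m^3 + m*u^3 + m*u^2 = (-7*m + u)*(7*m + u)*(m*u + m)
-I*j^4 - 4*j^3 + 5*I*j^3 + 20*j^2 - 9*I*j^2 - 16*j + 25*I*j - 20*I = (j - 4)*(j - 5*I)*(j + I)*(-I*j + I)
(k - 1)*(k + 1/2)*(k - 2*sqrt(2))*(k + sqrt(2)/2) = k^4 - 3*sqrt(2)*k^3/2 - k^3/2 - 5*k^2/2 + 3*sqrt(2)*k^2/4 + k + 3*sqrt(2)*k/4 + 1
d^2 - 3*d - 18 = (d - 6)*(d + 3)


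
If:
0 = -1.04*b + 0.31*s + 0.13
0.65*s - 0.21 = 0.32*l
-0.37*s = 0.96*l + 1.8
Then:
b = -0.03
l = -1.68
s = -0.50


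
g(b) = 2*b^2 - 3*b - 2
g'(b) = 4*b - 3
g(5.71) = 46.08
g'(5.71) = 19.84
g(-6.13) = 91.54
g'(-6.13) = -27.52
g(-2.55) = 18.66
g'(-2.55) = -13.20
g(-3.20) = 28.08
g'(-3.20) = -15.80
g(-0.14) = -1.54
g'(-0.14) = -3.56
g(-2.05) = 12.56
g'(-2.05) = -11.20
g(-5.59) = 77.27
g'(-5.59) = -25.36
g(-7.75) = 141.38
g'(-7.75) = -34.00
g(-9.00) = 187.00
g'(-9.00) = -39.00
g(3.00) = 7.00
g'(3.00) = 9.00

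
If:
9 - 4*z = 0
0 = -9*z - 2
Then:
No Solution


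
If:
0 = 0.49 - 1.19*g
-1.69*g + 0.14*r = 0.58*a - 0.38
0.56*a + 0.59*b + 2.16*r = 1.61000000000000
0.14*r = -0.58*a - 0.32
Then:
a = -0.55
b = 3.30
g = 0.41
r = -0.01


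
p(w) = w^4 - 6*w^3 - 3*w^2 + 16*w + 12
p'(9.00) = 1420.00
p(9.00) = 2100.00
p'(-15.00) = -17444.00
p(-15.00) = 69972.00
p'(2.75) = -53.44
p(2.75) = -34.28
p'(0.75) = 3.06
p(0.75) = 20.10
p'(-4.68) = -760.18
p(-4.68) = 966.15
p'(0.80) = 1.73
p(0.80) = 20.22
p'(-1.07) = -3.09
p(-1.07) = 0.11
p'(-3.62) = -387.91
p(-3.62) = 371.12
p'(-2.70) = -177.75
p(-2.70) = 118.17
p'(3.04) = -56.21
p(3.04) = -50.24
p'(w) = 4*w^3 - 18*w^2 - 6*w + 16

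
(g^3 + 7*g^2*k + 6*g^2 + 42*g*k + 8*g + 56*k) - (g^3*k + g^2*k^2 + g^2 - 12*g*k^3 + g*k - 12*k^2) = -g^3*k + g^3 - g^2*k^2 + 7*g^2*k + 5*g^2 + 12*g*k^3 + 41*g*k + 8*g + 12*k^2 + 56*k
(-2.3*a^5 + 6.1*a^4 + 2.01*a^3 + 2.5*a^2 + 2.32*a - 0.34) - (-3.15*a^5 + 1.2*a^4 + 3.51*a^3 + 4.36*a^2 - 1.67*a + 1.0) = 0.85*a^5 + 4.9*a^4 - 1.5*a^3 - 1.86*a^2 + 3.99*a - 1.34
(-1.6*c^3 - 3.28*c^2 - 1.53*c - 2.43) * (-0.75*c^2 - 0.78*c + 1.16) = 1.2*c^5 + 3.708*c^4 + 1.8499*c^3 - 0.788899999999999*c^2 + 0.1206*c - 2.8188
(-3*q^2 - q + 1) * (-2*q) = 6*q^3 + 2*q^2 - 2*q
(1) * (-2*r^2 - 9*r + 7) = -2*r^2 - 9*r + 7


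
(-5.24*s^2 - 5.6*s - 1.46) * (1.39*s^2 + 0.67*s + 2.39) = -7.2836*s^4 - 11.2948*s^3 - 18.305*s^2 - 14.3622*s - 3.4894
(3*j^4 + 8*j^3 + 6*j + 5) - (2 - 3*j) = 3*j^4 + 8*j^3 + 9*j + 3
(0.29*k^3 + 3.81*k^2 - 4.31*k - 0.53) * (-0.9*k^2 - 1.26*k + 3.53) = -0.261*k^5 - 3.7944*k^4 + 0.102099999999999*k^3 + 19.3569*k^2 - 14.5465*k - 1.8709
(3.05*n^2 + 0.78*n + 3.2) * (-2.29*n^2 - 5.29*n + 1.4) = -6.9845*n^4 - 17.9207*n^3 - 7.1842*n^2 - 15.836*n + 4.48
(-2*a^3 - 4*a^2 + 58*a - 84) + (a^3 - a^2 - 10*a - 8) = -a^3 - 5*a^2 + 48*a - 92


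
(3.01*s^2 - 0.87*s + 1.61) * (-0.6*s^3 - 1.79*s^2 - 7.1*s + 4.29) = -1.806*s^5 - 4.8659*s^4 - 20.7797*s^3 + 16.208*s^2 - 15.1633*s + 6.9069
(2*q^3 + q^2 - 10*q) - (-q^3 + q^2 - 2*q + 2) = 3*q^3 - 8*q - 2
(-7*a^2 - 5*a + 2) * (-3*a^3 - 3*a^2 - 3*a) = 21*a^5 + 36*a^4 + 30*a^3 + 9*a^2 - 6*a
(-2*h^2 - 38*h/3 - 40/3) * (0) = 0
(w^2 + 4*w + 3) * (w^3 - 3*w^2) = w^5 + w^4 - 9*w^3 - 9*w^2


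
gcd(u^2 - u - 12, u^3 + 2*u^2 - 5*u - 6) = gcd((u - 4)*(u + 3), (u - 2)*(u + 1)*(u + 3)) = u + 3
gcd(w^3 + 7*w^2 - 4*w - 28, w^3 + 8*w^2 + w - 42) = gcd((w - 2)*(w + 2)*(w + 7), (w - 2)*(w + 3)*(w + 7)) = w^2 + 5*w - 14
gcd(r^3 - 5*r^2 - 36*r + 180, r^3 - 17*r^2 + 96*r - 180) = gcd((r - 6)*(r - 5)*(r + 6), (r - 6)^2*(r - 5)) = r^2 - 11*r + 30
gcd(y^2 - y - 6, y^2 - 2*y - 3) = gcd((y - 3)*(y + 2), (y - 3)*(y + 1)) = y - 3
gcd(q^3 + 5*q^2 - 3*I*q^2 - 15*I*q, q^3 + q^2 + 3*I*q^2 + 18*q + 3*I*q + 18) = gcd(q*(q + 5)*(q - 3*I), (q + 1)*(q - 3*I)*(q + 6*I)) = q - 3*I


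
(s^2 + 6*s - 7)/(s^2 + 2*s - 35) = (s - 1)/(s - 5)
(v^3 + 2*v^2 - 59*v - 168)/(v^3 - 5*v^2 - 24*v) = (v + 7)/v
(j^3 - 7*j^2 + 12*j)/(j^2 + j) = (j^2 - 7*j + 12)/(j + 1)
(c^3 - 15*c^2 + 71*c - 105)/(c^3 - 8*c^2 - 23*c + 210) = (c^2 - 8*c + 15)/(c^2 - c - 30)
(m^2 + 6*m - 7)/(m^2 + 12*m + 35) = (m - 1)/(m + 5)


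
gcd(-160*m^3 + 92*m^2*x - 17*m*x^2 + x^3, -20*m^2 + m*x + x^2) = -4*m + x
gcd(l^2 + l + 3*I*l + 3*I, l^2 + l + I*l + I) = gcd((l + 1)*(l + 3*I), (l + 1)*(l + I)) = l + 1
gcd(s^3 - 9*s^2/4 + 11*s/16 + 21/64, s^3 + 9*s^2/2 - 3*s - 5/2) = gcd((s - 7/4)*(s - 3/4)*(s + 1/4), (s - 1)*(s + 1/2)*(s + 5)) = 1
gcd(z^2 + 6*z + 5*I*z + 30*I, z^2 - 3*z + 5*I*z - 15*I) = z + 5*I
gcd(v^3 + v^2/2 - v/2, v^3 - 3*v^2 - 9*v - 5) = v + 1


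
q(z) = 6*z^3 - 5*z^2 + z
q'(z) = 18*z^2 - 10*z + 1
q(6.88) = 1724.17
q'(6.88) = 784.22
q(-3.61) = -351.05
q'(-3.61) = 271.68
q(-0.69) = -5.04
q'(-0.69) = 16.47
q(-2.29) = -100.56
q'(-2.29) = 118.29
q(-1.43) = -29.20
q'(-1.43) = 52.11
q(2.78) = 93.05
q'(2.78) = 112.31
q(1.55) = 11.88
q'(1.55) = 28.74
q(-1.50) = -33.00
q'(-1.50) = 56.50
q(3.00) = 120.00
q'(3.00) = 133.00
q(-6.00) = -1482.00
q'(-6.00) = 709.00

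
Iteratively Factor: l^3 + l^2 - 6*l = (l - 2)*(l^2 + 3*l) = (l - 2)*(l + 3)*(l)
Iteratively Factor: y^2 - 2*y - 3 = (y + 1)*(y - 3)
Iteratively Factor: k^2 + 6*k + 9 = (k + 3)*(k + 3)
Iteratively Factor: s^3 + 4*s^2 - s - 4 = (s + 4)*(s^2 - 1) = (s - 1)*(s + 4)*(s + 1)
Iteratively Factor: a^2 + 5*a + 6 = (a + 2)*(a + 3)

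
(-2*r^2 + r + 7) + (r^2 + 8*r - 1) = -r^2 + 9*r + 6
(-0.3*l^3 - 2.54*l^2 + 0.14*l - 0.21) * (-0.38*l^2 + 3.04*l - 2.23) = 0.114*l^5 + 0.0532000000000001*l^4 - 7.1058*l^3 + 6.1696*l^2 - 0.9506*l + 0.4683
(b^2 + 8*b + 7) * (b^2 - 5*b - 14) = b^4 + 3*b^3 - 47*b^2 - 147*b - 98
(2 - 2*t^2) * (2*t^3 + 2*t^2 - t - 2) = -4*t^5 - 4*t^4 + 6*t^3 + 8*t^2 - 2*t - 4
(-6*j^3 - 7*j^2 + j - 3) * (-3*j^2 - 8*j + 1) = 18*j^5 + 69*j^4 + 47*j^3 - 6*j^2 + 25*j - 3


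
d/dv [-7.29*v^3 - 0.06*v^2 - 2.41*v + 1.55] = -21.87*v^2 - 0.12*v - 2.41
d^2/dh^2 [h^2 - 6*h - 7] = 2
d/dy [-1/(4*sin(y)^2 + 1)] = 4*sin(2*y)/(3 - 2*cos(2*y))^2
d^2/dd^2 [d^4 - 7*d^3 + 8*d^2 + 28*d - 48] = 12*d^2 - 42*d + 16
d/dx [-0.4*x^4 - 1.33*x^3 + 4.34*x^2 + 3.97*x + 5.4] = -1.6*x^3 - 3.99*x^2 + 8.68*x + 3.97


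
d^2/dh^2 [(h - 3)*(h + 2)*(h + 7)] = 6*h + 12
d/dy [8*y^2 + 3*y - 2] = 16*y + 3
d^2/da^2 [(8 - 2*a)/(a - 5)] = -4/(a - 5)^3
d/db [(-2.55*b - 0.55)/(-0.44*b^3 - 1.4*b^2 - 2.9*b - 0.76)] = (-2.244*b^3 - 4.296*b^2 - 1.54*b + 0.343)/(0.1936*b^6 + 1.232*b^5 + 4.512*b^4 + 8.7888*b^3 + 10.538*b^2 + 4.408*b + 0.5776)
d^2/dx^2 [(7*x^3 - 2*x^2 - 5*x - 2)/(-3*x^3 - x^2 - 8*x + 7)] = 2*(39*x^6 + 639*x^5 - 873*x^4 - 286*x^3 + 1998*x^2 - 750*x + 520)/(27*x^9 + 27*x^8 + 225*x^7 - 44*x^6 + 474*x^5 - 837*x^4 + 617*x^3 - 1197*x^2 + 1176*x - 343)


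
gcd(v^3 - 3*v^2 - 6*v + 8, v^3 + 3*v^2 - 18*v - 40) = v^2 - 2*v - 8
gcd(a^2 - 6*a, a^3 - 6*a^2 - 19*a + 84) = 1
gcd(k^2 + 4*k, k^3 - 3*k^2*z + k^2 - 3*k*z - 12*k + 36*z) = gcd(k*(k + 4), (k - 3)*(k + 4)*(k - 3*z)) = k + 4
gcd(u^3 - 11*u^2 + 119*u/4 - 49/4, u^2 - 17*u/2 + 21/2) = u - 7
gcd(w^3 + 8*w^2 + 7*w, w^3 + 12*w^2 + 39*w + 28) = w^2 + 8*w + 7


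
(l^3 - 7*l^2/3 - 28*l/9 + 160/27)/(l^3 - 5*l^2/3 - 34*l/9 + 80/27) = (3*l - 4)/(3*l - 2)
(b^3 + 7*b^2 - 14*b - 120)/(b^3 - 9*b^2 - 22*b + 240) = (b^2 + 2*b - 24)/(b^2 - 14*b + 48)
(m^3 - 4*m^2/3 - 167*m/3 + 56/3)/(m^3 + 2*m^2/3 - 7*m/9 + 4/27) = 9*(m^2 - m - 56)/(9*m^2 + 9*m - 4)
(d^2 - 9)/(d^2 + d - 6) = (d - 3)/(d - 2)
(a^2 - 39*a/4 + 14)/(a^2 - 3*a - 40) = (a - 7/4)/(a + 5)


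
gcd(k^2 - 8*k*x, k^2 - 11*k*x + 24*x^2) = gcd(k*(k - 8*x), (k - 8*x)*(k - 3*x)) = -k + 8*x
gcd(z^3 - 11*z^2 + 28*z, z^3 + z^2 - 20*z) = z^2 - 4*z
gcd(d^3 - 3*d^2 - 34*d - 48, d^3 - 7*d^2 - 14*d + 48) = d^2 - 5*d - 24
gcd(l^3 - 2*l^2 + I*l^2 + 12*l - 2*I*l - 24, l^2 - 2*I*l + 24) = l + 4*I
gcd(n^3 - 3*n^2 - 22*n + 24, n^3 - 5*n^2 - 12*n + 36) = n - 6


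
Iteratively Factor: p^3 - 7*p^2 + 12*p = (p - 3)*(p^2 - 4*p) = (p - 4)*(p - 3)*(p)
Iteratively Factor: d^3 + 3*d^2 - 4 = (d + 2)*(d^2 + d - 2) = (d + 2)^2*(d - 1)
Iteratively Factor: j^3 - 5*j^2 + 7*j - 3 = (j - 1)*(j^2 - 4*j + 3) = (j - 1)^2*(j - 3)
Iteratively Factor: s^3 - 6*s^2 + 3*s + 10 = (s + 1)*(s^2 - 7*s + 10) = (s - 5)*(s + 1)*(s - 2)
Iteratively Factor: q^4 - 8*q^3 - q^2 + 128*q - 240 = (q + 4)*(q^3 - 12*q^2 + 47*q - 60) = (q - 5)*(q + 4)*(q^2 - 7*q + 12) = (q - 5)*(q - 4)*(q + 4)*(q - 3)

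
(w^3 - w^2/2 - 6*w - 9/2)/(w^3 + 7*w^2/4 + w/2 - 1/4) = 2*(2*w^2 - 3*w - 9)/(4*w^2 + 3*w - 1)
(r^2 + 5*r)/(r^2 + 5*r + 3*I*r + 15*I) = r/(r + 3*I)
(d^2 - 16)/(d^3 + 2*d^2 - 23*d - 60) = (d - 4)/(d^2 - 2*d - 15)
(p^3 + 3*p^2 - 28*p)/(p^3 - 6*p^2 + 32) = p*(p + 7)/(p^2 - 2*p - 8)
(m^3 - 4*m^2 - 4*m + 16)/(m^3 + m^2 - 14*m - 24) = (m - 2)/(m + 3)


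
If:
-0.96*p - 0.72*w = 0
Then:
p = -0.75*w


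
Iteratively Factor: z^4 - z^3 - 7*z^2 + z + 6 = (z - 3)*(z^3 + 2*z^2 - z - 2) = (z - 3)*(z - 1)*(z^2 + 3*z + 2) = (z - 3)*(z - 1)*(z + 2)*(z + 1)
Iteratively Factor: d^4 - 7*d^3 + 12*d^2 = (d)*(d^3 - 7*d^2 + 12*d) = d^2*(d^2 - 7*d + 12) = d^2*(d - 4)*(d - 3)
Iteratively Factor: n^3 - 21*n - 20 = (n + 1)*(n^2 - n - 20) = (n - 5)*(n + 1)*(n + 4)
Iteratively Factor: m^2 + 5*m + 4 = (m + 4)*(m + 1)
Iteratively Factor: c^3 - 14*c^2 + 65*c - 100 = (c - 4)*(c^2 - 10*c + 25) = (c - 5)*(c - 4)*(c - 5)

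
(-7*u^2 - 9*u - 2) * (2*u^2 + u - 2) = -14*u^4 - 25*u^3 + u^2 + 16*u + 4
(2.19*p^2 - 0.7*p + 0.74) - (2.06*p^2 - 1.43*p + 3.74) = 0.13*p^2 + 0.73*p - 3.0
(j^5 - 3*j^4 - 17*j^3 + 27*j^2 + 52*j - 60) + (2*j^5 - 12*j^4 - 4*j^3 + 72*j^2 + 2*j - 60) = 3*j^5 - 15*j^4 - 21*j^3 + 99*j^2 + 54*j - 120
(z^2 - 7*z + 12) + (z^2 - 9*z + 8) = 2*z^2 - 16*z + 20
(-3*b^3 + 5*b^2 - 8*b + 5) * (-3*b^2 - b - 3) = 9*b^5 - 12*b^4 + 28*b^3 - 22*b^2 + 19*b - 15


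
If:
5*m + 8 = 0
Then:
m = -8/5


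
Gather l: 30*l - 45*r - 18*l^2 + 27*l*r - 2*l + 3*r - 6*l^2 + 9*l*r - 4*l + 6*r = -24*l^2 + l*(36*r + 24) - 36*r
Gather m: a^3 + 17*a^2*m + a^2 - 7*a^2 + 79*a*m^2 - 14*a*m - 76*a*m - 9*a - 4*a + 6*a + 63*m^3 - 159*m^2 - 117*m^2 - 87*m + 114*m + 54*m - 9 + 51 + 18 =a^3 - 6*a^2 - 7*a + 63*m^3 + m^2*(79*a - 276) + m*(17*a^2 - 90*a + 81) + 60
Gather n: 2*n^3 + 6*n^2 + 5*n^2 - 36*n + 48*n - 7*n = 2*n^3 + 11*n^2 + 5*n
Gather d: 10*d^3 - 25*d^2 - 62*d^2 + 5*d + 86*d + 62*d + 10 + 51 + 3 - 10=10*d^3 - 87*d^2 + 153*d + 54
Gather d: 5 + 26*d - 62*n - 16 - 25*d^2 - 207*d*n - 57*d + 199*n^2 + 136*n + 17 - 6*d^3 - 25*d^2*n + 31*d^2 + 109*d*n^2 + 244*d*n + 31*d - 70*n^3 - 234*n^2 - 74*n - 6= -6*d^3 + d^2*(6 - 25*n) + d*(109*n^2 + 37*n) - 70*n^3 - 35*n^2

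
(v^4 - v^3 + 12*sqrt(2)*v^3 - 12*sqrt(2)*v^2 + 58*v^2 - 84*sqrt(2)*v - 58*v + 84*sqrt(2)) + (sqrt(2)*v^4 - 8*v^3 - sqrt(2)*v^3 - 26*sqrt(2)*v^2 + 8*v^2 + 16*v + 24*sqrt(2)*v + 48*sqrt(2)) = v^4 + sqrt(2)*v^4 - 9*v^3 + 11*sqrt(2)*v^3 - 38*sqrt(2)*v^2 + 66*v^2 - 60*sqrt(2)*v - 42*v + 132*sqrt(2)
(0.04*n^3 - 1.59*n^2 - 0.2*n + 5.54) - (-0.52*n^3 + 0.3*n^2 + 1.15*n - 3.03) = 0.56*n^3 - 1.89*n^2 - 1.35*n + 8.57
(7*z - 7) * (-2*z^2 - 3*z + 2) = -14*z^3 - 7*z^2 + 35*z - 14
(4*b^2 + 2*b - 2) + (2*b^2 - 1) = 6*b^2 + 2*b - 3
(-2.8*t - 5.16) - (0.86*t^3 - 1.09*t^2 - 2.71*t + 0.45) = -0.86*t^3 + 1.09*t^2 - 0.0899999999999999*t - 5.61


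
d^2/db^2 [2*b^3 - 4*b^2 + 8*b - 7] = 12*b - 8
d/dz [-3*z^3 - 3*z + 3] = -9*z^2 - 3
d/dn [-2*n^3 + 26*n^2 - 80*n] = -6*n^2 + 52*n - 80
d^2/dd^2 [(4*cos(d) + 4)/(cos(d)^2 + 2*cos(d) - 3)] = -((cos(2*d) - 1)^2 + 173*cos(d) + 54*cos(2*d) + 3*cos(3*d) + 154)/((cos(d) - 1)^2*(cos(d) + 3)^3)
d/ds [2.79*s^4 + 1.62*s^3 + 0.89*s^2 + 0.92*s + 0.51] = 11.16*s^3 + 4.86*s^2 + 1.78*s + 0.92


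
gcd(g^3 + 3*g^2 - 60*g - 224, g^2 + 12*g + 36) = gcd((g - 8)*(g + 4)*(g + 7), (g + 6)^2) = 1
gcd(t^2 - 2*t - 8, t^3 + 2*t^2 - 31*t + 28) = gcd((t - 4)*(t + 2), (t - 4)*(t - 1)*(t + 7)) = t - 4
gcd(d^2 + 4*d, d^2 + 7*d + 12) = d + 4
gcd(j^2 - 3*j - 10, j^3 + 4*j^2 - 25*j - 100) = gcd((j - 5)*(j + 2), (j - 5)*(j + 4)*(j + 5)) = j - 5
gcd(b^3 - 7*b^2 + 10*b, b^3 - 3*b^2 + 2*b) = b^2 - 2*b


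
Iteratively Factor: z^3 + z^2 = (z + 1)*(z^2) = z*(z + 1)*(z)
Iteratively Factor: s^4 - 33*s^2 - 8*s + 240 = (s - 5)*(s^3 + 5*s^2 - 8*s - 48) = (s - 5)*(s + 4)*(s^2 + s - 12) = (s - 5)*(s + 4)^2*(s - 3)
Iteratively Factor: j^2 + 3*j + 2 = (j + 2)*(j + 1)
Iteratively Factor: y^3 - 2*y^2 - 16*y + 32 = (y - 4)*(y^2 + 2*y - 8) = (y - 4)*(y + 4)*(y - 2)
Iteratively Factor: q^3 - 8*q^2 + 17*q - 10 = (q - 1)*(q^2 - 7*q + 10) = (q - 5)*(q - 1)*(q - 2)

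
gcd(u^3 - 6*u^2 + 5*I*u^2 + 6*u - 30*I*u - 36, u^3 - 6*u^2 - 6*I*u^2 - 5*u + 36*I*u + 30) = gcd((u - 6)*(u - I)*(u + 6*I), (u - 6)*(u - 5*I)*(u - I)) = u^2 + u*(-6 - I) + 6*I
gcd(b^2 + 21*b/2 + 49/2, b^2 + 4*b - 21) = b + 7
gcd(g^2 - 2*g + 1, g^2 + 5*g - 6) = g - 1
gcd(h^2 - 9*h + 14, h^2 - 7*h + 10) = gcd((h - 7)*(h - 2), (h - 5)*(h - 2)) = h - 2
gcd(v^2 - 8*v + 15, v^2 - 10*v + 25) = v - 5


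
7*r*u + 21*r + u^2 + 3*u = (7*r + u)*(u + 3)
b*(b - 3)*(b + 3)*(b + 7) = b^4 + 7*b^3 - 9*b^2 - 63*b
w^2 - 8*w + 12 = (w - 6)*(w - 2)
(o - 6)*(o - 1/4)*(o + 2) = o^3 - 17*o^2/4 - 11*o + 3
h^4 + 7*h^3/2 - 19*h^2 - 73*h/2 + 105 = (h - 3)*(h - 2)*(h + 7/2)*(h + 5)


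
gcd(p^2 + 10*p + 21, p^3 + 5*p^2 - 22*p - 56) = p + 7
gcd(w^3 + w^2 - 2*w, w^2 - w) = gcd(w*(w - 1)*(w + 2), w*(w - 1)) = w^2 - w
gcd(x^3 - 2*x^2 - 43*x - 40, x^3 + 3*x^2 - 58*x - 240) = x^2 - 3*x - 40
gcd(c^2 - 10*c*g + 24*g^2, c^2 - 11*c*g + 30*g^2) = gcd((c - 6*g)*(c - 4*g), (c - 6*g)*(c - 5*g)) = c - 6*g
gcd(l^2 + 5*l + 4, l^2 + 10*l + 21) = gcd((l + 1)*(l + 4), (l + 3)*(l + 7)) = 1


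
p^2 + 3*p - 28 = (p - 4)*(p + 7)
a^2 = a^2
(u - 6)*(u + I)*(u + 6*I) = u^3 - 6*u^2 + 7*I*u^2 - 6*u - 42*I*u + 36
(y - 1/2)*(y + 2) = y^2 + 3*y/2 - 1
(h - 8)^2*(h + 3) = h^3 - 13*h^2 + 16*h + 192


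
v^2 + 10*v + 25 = (v + 5)^2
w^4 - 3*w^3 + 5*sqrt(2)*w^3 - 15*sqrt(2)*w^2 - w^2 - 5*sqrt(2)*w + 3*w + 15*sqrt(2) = (w - 3)*(w - 1)*(w + 1)*(w + 5*sqrt(2))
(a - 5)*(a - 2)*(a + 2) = a^3 - 5*a^2 - 4*a + 20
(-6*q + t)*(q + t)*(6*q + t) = -36*q^3 - 36*q^2*t + q*t^2 + t^3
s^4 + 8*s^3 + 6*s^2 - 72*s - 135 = (s - 3)*(s + 3)^2*(s + 5)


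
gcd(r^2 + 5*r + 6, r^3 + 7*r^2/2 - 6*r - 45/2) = r + 3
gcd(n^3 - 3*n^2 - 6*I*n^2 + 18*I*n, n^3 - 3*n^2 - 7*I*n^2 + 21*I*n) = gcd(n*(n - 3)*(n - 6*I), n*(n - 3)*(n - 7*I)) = n^2 - 3*n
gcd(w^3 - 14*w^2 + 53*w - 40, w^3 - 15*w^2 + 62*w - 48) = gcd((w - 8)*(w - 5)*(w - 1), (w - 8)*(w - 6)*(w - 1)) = w^2 - 9*w + 8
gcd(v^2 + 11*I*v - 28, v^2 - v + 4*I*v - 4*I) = v + 4*I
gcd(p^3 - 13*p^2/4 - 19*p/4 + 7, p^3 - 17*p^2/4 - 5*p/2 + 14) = p^2 - 9*p/4 - 7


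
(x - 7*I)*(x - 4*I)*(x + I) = x^3 - 10*I*x^2 - 17*x - 28*I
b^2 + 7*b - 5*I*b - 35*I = (b + 7)*(b - 5*I)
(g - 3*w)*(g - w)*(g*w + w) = g^3*w - 4*g^2*w^2 + g^2*w + 3*g*w^3 - 4*g*w^2 + 3*w^3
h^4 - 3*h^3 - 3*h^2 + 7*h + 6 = (h - 3)*(h - 2)*(h + 1)^2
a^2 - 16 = (a - 4)*(a + 4)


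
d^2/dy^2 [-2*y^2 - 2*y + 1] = -4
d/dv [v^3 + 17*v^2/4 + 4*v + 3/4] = 3*v^2 + 17*v/2 + 4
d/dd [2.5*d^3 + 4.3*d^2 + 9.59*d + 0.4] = 7.5*d^2 + 8.6*d + 9.59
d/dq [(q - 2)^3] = 3*(q - 2)^2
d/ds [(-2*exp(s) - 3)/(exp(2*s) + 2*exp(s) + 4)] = 2*((exp(s) + 1)*(2*exp(s) + 3) - exp(2*s) - 2*exp(s) - 4)*exp(s)/(exp(2*s) + 2*exp(s) + 4)^2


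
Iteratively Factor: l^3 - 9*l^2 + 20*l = (l - 4)*(l^2 - 5*l) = l*(l - 4)*(l - 5)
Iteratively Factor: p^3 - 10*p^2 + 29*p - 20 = (p - 1)*(p^2 - 9*p + 20) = (p - 4)*(p - 1)*(p - 5)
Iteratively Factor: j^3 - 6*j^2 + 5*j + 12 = (j - 4)*(j^2 - 2*j - 3) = (j - 4)*(j + 1)*(j - 3)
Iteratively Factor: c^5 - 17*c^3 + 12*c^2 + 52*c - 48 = (c + 4)*(c^4 - 4*c^3 - c^2 + 16*c - 12) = (c + 2)*(c + 4)*(c^3 - 6*c^2 + 11*c - 6) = (c - 1)*(c + 2)*(c + 4)*(c^2 - 5*c + 6) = (c - 2)*(c - 1)*(c + 2)*(c + 4)*(c - 3)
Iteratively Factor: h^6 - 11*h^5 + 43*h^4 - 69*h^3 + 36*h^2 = (h - 1)*(h^5 - 10*h^4 + 33*h^3 - 36*h^2) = (h - 3)*(h - 1)*(h^4 - 7*h^3 + 12*h^2) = (h - 3)^2*(h - 1)*(h^3 - 4*h^2) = h*(h - 3)^2*(h - 1)*(h^2 - 4*h) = h^2*(h - 3)^2*(h - 1)*(h - 4)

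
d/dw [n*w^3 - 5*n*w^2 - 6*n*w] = n*(3*w^2 - 10*w - 6)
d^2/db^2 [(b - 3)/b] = -6/b^3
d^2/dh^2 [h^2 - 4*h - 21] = 2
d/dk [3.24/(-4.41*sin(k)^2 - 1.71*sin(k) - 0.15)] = (28.5768*sin(k) + 5.5404)*cos(k)/(4.41*sin(k)^2 + 1.71*sin(k) + 0.15)^2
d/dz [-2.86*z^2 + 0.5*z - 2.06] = 0.5 - 5.72*z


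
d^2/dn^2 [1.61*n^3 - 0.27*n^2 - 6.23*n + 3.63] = 9.66*n - 0.54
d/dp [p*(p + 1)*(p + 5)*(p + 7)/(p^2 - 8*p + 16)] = (2*p^4 - 3*p^3 - 156*p^2 - 411*p - 140)/(p^3 - 12*p^2 + 48*p - 64)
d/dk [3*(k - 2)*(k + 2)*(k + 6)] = 9*k^2 + 36*k - 12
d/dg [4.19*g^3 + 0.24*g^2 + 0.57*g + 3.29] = 12.57*g^2 + 0.48*g + 0.57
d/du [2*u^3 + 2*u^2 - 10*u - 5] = 6*u^2 + 4*u - 10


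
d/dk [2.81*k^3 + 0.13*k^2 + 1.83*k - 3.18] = 8.43*k^2 + 0.26*k + 1.83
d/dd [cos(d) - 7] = -sin(d)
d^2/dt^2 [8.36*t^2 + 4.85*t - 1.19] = 16.7200000000000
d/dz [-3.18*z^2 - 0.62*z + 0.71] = -6.36*z - 0.62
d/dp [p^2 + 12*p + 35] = 2*p + 12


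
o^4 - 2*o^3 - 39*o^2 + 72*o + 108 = (o - 6)*(o - 3)*(o + 1)*(o + 6)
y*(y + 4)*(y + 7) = y^3 + 11*y^2 + 28*y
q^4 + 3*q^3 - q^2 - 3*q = q*(q - 1)*(q + 1)*(q + 3)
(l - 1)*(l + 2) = l^2 + l - 2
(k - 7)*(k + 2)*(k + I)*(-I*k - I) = -I*k^4 + k^3 + 4*I*k^3 - 4*k^2 + 19*I*k^2 - 19*k + 14*I*k - 14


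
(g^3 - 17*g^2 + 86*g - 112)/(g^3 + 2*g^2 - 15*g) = (g^3 - 17*g^2 + 86*g - 112)/(g*(g^2 + 2*g - 15))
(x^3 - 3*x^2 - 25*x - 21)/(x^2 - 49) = (x^2 + 4*x + 3)/(x + 7)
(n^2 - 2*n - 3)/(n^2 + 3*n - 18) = (n + 1)/(n + 6)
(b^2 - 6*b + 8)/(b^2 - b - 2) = (b - 4)/(b + 1)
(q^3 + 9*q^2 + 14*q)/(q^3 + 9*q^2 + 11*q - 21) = q*(q + 2)/(q^2 + 2*q - 3)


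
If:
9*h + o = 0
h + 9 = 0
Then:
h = -9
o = 81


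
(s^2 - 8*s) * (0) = 0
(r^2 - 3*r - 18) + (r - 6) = r^2 - 2*r - 24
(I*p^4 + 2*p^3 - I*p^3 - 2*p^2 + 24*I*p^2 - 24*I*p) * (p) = I*p^5 + 2*p^4 - I*p^4 - 2*p^3 + 24*I*p^3 - 24*I*p^2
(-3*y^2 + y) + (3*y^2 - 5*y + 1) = 1 - 4*y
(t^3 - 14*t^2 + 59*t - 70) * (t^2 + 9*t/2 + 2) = t^5 - 19*t^4/2 - 2*t^3 + 335*t^2/2 - 197*t - 140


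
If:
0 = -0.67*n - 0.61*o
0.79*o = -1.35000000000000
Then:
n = 1.56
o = -1.71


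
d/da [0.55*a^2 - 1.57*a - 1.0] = 1.1*a - 1.57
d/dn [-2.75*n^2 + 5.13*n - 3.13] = 5.13 - 5.5*n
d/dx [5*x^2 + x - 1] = 10*x + 1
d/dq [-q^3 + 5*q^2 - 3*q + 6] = -3*q^2 + 10*q - 3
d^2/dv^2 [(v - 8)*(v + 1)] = 2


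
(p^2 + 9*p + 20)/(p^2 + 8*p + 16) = (p + 5)/(p + 4)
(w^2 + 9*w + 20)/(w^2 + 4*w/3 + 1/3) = 3*(w^2 + 9*w + 20)/(3*w^2 + 4*w + 1)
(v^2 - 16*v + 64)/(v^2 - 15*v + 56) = (v - 8)/(v - 7)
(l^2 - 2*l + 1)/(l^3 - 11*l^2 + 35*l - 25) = (l - 1)/(l^2 - 10*l + 25)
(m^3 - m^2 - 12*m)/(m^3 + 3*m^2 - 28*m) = (m + 3)/(m + 7)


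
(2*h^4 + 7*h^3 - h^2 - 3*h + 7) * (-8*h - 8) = -16*h^5 - 72*h^4 - 48*h^3 + 32*h^2 - 32*h - 56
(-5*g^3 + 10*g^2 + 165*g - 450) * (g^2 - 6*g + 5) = -5*g^5 + 40*g^4 + 80*g^3 - 1390*g^2 + 3525*g - 2250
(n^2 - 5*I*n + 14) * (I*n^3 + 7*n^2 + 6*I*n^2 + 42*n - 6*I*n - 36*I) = I*n^5 + 12*n^4 + 6*I*n^4 + 72*n^3 - 27*I*n^3 + 68*n^2 - 162*I*n^2 + 408*n - 84*I*n - 504*I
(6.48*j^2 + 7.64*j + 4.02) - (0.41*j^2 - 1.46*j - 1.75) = 6.07*j^2 + 9.1*j + 5.77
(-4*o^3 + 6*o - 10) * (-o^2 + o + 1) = 4*o^5 - 4*o^4 - 10*o^3 + 16*o^2 - 4*o - 10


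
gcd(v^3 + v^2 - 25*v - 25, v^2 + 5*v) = v + 5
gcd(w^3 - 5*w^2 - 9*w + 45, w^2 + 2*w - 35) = w - 5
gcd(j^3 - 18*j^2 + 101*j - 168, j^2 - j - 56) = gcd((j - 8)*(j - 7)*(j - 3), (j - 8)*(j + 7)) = j - 8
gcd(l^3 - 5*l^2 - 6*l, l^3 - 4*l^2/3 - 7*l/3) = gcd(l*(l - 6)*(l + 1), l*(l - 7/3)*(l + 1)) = l^2 + l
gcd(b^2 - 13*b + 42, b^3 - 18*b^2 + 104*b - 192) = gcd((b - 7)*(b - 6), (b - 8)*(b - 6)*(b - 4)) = b - 6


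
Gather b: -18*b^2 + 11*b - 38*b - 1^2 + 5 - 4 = -18*b^2 - 27*b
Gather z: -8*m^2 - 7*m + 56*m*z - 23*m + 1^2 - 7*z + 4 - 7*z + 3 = -8*m^2 - 30*m + z*(56*m - 14) + 8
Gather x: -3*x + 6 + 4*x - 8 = x - 2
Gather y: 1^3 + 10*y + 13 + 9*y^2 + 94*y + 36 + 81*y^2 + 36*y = 90*y^2 + 140*y + 50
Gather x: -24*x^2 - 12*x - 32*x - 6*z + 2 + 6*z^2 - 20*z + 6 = -24*x^2 - 44*x + 6*z^2 - 26*z + 8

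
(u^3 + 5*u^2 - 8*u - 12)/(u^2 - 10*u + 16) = (u^2 + 7*u + 6)/(u - 8)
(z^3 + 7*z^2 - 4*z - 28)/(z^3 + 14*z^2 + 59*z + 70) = (z - 2)/(z + 5)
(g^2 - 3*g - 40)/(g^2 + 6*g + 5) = (g - 8)/(g + 1)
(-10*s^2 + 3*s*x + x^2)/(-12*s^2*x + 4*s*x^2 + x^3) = (5*s + x)/(x*(6*s + x))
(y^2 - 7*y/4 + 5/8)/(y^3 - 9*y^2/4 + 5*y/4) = (y - 1/2)/(y*(y - 1))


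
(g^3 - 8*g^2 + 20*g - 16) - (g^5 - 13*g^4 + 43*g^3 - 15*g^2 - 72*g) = -g^5 + 13*g^4 - 42*g^3 + 7*g^2 + 92*g - 16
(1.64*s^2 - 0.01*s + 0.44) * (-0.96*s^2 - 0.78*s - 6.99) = -1.5744*s^4 - 1.2696*s^3 - 11.8782*s^2 - 0.2733*s - 3.0756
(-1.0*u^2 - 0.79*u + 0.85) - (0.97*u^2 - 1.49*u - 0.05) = -1.97*u^2 + 0.7*u + 0.9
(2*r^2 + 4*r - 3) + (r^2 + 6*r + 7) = 3*r^2 + 10*r + 4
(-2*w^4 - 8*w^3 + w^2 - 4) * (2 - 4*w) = 8*w^5 + 28*w^4 - 20*w^3 + 2*w^2 + 16*w - 8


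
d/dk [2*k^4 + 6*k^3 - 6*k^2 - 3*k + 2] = 8*k^3 + 18*k^2 - 12*k - 3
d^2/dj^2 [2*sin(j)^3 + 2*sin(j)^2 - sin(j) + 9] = -sin(j)/2 + 9*sin(3*j)/2 + 4*cos(2*j)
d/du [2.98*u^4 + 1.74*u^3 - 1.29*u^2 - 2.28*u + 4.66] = 11.92*u^3 + 5.22*u^2 - 2.58*u - 2.28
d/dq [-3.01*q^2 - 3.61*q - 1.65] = -6.02*q - 3.61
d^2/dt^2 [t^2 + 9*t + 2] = 2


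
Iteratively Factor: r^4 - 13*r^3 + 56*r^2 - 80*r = (r)*(r^3 - 13*r^2 + 56*r - 80) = r*(r - 4)*(r^2 - 9*r + 20) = r*(r - 4)^2*(r - 5)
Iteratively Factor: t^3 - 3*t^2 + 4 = (t - 2)*(t^2 - t - 2) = (t - 2)*(t + 1)*(t - 2)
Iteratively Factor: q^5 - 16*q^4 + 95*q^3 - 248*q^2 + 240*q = (q - 4)*(q^4 - 12*q^3 + 47*q^2 - 60*q) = (q - 4)*(q - 3)*(q^3 - 9*q^2 + 20*q) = q*(q - 4)*(q - 3)*(q^2 - 9*q + 20) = q*(q - 4)^2*(q - 3)*(q - 5)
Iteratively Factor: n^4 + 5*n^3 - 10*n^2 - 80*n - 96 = (n + 3)*(n^3 + 2*n^2 - 16*n - 32) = (n + 3)*(n + 4)*(n^2 - 2*n - 8) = (n - 4)*(n + 3)*(n + 4)*(n + 2)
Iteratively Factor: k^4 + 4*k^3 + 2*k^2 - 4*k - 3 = (k + 1)*(k^3 + 3*k^2 - k - 3) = (k + 1)^2*(k^2 + 2*k - 3) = (k - 1)*(k + 1)^2*(k + 3)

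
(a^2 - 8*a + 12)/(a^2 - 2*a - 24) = (a - 2)/(a + 4)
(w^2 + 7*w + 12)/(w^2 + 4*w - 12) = (w^2 + 7*w + 12)/(w^2 + 4*w - 12)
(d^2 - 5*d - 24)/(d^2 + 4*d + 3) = (d - 8)/(d + 1)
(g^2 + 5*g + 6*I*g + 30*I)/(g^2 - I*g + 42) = (g + 5)/(g - 7*I)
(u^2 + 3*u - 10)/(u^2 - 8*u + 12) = (u + 5)/(u - 6)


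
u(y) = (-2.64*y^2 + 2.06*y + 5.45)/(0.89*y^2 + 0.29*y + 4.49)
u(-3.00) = -2.11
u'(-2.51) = 0.86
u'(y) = (2.06 - 5.28*y)/(0.89*y^2 + 0.29*y + 4.49) + (-1.78*y - 0.29)*(-2.64*y^2 + 2.06*y + 5.45)/(0.89*y^2 + 0.29*y + 4.49)^2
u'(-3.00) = 0.62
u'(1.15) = -0.95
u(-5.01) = -2.80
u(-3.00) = -2.11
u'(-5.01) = 0.17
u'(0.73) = -0.68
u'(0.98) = -0.87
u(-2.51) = -1.75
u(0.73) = 1.07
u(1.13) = 0.74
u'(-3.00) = 0.62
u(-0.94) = 0.24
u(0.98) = 0.88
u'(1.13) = -0.94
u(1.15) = 0.72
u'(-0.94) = 1.47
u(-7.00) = -3.00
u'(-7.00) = 0.05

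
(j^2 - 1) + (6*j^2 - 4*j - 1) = 7*j^2 - 4*j - 2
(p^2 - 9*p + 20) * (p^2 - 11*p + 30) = p^4 - 20*p^3 + 149*p^2 - 490*p + 600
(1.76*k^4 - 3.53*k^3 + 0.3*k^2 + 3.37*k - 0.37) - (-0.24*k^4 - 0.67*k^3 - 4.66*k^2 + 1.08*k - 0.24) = 2.0*k^4 - 2.86*k^3 + 4.96*k^2 + 2.29*k - 0.13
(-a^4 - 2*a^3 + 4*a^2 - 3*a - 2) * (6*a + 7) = -6*a^5 - 19*a^4 + 10*a^3 + 10*a^2 - 33*a - 14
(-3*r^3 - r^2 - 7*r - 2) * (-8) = 24*r^3 + 8*r^2 + 56*r + 16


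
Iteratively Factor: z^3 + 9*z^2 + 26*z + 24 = (z + 3)*(z^2 + 6*z + 8) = (z + 3)*(z + 4)*(z + 2)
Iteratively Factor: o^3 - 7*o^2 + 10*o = (o)*(o^2 - 7*o + 10) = o*(o - 5)*(o - 2)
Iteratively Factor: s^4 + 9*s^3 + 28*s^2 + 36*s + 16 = (s + 1)*(s^3 + 8*s^2 + 20*s + 16) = (s + 1)*(s + 2)*(s^2 + 6*s + 8) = (s + 1)*(s + 2)*(s + 4)*(s + 2)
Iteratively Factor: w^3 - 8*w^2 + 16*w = (w - 4)*(w^2 - 4*w) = w*(w - 4)*(w - 4)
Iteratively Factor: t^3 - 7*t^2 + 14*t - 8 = (t - 4)*(t^2 - 3*t + 2) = (t - 4)*(t - 2)*(t - 1)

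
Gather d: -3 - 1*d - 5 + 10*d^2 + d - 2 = 10*d^2 - 10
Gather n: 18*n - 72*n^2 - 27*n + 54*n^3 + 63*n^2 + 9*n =54*n^3 - 9*n^2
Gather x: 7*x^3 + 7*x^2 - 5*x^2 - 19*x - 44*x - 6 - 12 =7*x^3 + 2*x^2 - 63*x - 18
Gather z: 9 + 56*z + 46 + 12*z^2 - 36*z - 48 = 12*z^2 + 20*z + 7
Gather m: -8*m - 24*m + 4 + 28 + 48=80 - 32*m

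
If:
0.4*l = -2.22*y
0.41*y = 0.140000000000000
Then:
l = -1.90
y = 0.34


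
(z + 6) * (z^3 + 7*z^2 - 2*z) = z^4 + 13*z^3 + 40*z^2 - 12*z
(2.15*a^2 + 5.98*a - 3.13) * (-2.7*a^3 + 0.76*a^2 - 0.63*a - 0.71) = -5.805*a^5 - 14.512*a^4 + 11.6413*a^3 - 7.6727*a^2 - 2.2739*a + 2.2223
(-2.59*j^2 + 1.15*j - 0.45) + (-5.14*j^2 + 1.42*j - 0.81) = -7.73*j^2 + 2.57*j - 1.26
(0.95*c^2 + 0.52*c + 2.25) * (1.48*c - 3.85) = 1.406*c^3 - 2.8879*c^2 + 1.328*c - 8.6625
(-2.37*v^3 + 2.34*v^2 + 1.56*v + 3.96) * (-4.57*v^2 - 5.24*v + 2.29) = 10.8309*v^5 + 1.725*v^4 - 24.8181*v^3 - 20.913*v^2 - 17.178*v + 9.0684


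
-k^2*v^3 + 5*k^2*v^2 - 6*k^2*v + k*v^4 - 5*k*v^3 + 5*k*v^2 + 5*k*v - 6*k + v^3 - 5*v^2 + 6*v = (-k + v)*(v - 3)*(v - 2)*(k*v + 1)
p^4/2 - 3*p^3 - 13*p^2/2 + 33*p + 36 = (p/2 + 1/2)*(p - 6)*(p - 4)*(p + 3)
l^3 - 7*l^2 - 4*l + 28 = (l - 7)*(l - 2)*(l + 2)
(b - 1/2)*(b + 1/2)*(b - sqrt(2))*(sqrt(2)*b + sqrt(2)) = sqrt(2)*b^4 - 2*b^3 + sqrt(2)*b^3 - 2*b^2 - sqrt(2)*b^2/4 - sqrt(2)*b/4 + b/2 + 1/2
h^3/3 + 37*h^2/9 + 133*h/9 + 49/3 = (h/3 + 1)*(h + 7/3)*(h + 7)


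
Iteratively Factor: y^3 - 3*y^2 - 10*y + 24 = (y - 4)*(y^2 + y - 6) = (y - 4)*(y - 2)*(y + 3)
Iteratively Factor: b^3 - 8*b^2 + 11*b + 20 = (b - 5)*(b^2 - 3*b - 4) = (b - 5)*(b - 4)*(b + 1)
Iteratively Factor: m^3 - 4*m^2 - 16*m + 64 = (m - 4)*(m^2 - 16) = (m - 4)*(m + 4)*(m - 4)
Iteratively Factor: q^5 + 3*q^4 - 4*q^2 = (q)*(q^4 + 3*q^3 - 4*q) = q*(q - 1)*(q^3 + 4*q^2 + 4*q) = q*(q - 1)*(q + 2)*(q^2 + 2*q) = q^2*(q - 1)*(q + 2)*(q + 2)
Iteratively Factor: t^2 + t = (t)*(t + 1)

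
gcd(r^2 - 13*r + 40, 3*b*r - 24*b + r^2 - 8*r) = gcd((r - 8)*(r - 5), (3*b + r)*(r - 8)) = r - 8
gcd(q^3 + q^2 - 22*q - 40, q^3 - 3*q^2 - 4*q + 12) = q + 2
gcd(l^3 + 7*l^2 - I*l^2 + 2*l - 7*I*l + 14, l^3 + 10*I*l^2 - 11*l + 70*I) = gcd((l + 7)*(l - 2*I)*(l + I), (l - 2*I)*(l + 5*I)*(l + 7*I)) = l - 2*I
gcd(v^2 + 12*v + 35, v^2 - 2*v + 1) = 1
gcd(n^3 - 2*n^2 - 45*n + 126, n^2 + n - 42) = n^2 + n - 42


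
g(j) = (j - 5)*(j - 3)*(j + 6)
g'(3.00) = -18.00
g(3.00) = 0.00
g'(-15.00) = 702.00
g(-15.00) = -3240.00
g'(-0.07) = -32.71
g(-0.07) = 92.30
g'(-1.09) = -25.08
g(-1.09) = 122.30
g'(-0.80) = -27.88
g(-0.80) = 114.61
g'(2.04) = -28.68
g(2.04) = 22.85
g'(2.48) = -24.47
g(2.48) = 11.11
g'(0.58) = -34.31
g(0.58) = 70.38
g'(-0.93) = -26.69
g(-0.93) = 118.16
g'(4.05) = 0.01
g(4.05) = -10.02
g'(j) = (j - 5)*(j - 3) + (j - 5)*(j + 6) + (j - 3)*(j + 6)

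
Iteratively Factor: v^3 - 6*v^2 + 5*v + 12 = (v - 4)*(v^2 - 2*v - 3) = (v - 4)*(v + 1)*(v - 3)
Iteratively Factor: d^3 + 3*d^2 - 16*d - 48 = (d + 4)*(d^2 - d - 12) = (d - 4)*(d + 4)*(d + 3)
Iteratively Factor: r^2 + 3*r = (r + 3)*(r)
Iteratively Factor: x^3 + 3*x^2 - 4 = (x + 2)*(x^2 + x - 2) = (x - 1)*(x + 2)*(x + 2)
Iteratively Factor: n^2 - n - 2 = (n + 1)*(n - 2)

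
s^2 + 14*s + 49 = (s + 7)^2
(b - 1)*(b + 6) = b^2 + 5*b - 6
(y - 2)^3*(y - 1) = y^4 - 7*y^3 + 18*y^2 - 20*y + 8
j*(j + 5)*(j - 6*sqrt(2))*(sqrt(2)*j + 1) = sqrt(2)*j^4 - 11*j^3 + 5*sqrt(2)*j^3 - 55*j^2 - 6*sqrt(2)*j^2 - 30*sqrt(2)*j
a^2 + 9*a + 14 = (a + 2)*(a + 7)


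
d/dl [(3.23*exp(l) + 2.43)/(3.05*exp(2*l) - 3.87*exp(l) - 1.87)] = (-9.8515*exp(2*l) - 14.823*exp(l) + 3.364)*exp(l)/(9.3025*exp(4*l) - 23.607*exp(3*l) + 3.5699*exp(2*l) + 14.4738*exp(l) + 3.4969)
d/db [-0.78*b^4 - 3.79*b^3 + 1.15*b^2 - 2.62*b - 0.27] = -3.12*b^3 - 11.37*b^2 + 2.3*b - 2.62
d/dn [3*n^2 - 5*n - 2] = 6*n - 5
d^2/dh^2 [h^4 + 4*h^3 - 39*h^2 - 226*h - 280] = 12*h^2 + 24*h - 78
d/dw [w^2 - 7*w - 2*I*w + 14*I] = 2*w - 7 - 2*I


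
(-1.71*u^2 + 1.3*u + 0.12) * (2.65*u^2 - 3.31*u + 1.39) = -4.5315*u^4 + 9.1051*u^3 - 6.3619*u^2 + 1.4098*u + 0.1668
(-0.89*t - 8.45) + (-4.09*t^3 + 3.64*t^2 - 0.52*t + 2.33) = -4.09*t^3 + 3.64*t^2 - 1.41*t - 6.12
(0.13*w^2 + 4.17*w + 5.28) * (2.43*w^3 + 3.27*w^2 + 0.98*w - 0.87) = 0.3159*w^5 + 10.5582*w^4 + 26.5937*w^3 + 21.2391*w^2 + 1.5465*w - 4.5936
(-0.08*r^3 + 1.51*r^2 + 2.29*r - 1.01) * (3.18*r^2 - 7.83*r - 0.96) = -0.2544*r^5 + 5.4282*r^4 - 4.4643*r^3 - 22.5921*r^2 + 5.7099*r + 0.9696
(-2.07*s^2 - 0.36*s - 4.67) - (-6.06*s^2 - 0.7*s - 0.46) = 3.99*s^2 + 0.34*s - 4.21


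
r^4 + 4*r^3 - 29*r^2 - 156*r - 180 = (r - 6)*(r + 2)*(r + 3)*(r + 5)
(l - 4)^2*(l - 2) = l^3 - 10*l^2 + 32*l - 32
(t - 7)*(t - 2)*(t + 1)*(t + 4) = t^4 - 4*t^3 - 27*t^2 + 34*t + 56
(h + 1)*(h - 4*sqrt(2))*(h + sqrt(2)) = h^3 - 3*sqrt(2)*h^2 + h^2 - 8*h - 3*sqrt(2)*h - 8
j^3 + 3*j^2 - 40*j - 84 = (j - 6)*(j + 2)*(j + 7)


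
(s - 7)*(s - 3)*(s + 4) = s^3 - 6*s^2 - 19*s + 84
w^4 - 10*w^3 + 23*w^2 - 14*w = w*(w - 7)*(w - 2)*(w - 1)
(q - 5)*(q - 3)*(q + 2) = q^3 - 6*q^2 - q + 30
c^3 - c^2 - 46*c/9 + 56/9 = (c - 2)*(c - 4/3)*(c + 7/3)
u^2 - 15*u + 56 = (u - 8)*(u - 7)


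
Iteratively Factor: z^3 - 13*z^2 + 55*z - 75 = (z - 5)*(z^2 - 8*z + 15) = (z - 5)^2*(z - 3)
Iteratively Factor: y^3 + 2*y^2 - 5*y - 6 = (y - 2)*(y^2 + 4*y + 3) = (y - 2)*(y + 3)*(y + 1)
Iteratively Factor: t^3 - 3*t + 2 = (t - 1)*(t^2 + t - 2) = (t - 1)*(t + 2)*(t - 1)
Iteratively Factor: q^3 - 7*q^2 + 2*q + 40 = (q + 2)*(q^2 - 9*q + 20) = (q - 5)*(q + 2)*(q - 4)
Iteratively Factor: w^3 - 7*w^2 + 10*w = (w - 5)*(w^2 - 2*w) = (w - 5)*(w - 2)*(w)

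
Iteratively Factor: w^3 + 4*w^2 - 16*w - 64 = (w + 4)*(w^2 - 16) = (w - 4)*(w + 4)*(w + 4)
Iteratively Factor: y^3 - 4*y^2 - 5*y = (y)*(y^2 - 4*y - 5) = y*(y - 5)*(y + 1)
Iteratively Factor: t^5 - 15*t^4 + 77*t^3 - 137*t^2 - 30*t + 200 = (t - 2)*(t^4 - 13*t^3 + 51*t^2 - 35*t - 100) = (t - 5)*(t - 2)*(t^3 - 8*t^2 + 11*t + 20) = (t - 5)*(t - 4)*(t - 2)*(t^2 - 4*t - 5) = (t - 5)*(t - 4)*(t - 2)*(t + 1)*(t - 5)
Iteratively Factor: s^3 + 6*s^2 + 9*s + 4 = (s + 4)*(s^2 + 2*s + 1) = (s + 1)*(s + 4)*(s + 1)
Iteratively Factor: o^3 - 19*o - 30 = (o + 2)*(o^2 - 2*o - 15) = (o + 2)*(o + 3)*(o - 5)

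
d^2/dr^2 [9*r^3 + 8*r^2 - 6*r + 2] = 54*r + 16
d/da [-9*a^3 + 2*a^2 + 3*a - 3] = -27*a^2 + 4*a + 3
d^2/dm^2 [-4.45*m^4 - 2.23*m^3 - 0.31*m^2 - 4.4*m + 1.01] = -53.4*m^2 - 13.38*m - 0.62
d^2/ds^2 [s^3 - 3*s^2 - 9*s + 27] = 6*s - 6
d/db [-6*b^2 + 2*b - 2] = 2 - 12*b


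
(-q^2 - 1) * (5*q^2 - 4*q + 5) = -5*q^4 + 4*q^3 - 10*q^2 + 4*q - 5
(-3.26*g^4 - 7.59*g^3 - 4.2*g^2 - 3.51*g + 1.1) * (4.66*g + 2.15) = -15.1916*g^5 - 42.3784*g^4 - 35.8905*g^3 - 25.3866*g^2 - 2.4205*g + 2.365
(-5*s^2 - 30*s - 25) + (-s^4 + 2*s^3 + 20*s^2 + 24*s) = -s^4 + 2*s^3 + 15*s^2 - 6*s - 25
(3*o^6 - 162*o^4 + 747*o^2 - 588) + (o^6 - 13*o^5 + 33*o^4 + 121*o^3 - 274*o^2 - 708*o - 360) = 4*o^6 - 13*o^5 - 129*o^4 + 121*o^3 + 473*o^2 - 708*o - 948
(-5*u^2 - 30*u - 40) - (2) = -5*u^2 - 30*u - 42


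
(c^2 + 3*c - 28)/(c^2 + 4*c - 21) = (c - 4)/(c - 3)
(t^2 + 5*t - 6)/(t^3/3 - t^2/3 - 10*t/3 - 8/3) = 3*(-t^2 - 5*t + 6)/(-t^3 + t^2 + 10*t + 8)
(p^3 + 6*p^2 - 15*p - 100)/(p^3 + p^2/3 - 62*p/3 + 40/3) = 3*(p + 5)/(3*p - 2)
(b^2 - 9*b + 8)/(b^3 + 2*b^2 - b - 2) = (b - 8)/(b^2 + 3*b + 2)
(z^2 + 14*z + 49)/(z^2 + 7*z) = (z + 7)/z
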